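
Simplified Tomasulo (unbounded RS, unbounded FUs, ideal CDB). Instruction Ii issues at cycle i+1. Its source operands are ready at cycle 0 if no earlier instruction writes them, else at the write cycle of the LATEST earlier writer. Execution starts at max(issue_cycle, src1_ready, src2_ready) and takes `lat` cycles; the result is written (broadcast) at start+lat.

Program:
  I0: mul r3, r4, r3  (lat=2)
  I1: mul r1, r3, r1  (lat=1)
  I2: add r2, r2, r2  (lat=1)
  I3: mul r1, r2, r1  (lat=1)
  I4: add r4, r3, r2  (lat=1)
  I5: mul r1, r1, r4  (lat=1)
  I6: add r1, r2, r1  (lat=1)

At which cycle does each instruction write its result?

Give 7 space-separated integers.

I0 mul r3: issue@1 deps=(None,None) exec_start@1 write@3
I1 mul r1: issue@2 deps=(0,None) exec_start@3 write@4
I2 add r2: issue@3 deps=(None,None) exec_start@3 write@4
I3 mul r1: issue@4 deps=(2,1) exec_start@4 write@5
I4 add r4: issue@5 deps=(0,2) exec_start@5 write@6
I5 mul r1: issue@6 deps=(3,4) exec_start@6 write@7
I6 add r1: issue@7 deps=(2,5) exec_start@7 write@8

Answer: 3 4 4 5 6 7 8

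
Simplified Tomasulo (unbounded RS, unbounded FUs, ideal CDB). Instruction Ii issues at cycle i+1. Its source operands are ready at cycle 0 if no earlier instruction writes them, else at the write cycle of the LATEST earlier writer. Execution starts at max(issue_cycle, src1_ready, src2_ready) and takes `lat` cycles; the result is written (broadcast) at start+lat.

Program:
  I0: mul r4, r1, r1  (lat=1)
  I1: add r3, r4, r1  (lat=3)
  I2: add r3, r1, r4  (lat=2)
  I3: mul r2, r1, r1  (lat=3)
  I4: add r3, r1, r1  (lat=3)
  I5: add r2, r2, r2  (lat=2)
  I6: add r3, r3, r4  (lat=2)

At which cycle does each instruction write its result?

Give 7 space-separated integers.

Answer: 2 5 5 7 8 9 10

Derivation:
I0 mul r4: issue@1 deps=(None,None) exec_start@1 write@2
I1 add r3: issue@2 deps=(0,None) exec_start@2 write@5
I2 add r3: issue@3 deps=(None,0) exec_start@3 write@5
I3 mul r2: issue@4 deps=(None,None) exec_start@4 write@7
I4 add r3: issue@5 deps=(None,None) exec_start@5 write@8
I5 add r2: issue@6 deps=(3,3) exec_start@7 write@9
I6 add r3: issue@7 deps=(4,0) exec_start@8 write@10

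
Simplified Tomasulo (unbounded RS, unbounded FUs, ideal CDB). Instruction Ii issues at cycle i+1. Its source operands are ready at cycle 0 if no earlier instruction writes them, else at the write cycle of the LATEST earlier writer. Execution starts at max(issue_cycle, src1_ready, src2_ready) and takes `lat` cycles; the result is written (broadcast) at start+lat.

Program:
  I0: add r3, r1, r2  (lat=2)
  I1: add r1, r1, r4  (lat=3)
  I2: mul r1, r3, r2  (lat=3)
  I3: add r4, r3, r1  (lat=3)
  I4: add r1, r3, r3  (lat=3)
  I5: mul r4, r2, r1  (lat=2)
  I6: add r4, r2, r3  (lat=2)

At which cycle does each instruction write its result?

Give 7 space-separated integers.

I0 add r3: issue@1 deps=(None,None) exec_start@1 write@3
I1 add r1: issue@2 deps=(None,None) exec_start@2 write@5
I2 mul r1: issue@3 deps=(0,None) exec_start@3 write@6
I3 add r4: issue@4 deps=(0,2) exec_start@6 write@9
I4 add r1: issue@5 deps=(0,0) exec_start@5 write@8
I5 mul r4: issue@6 deps=(None,4) exec_start@8 write@10
I6 add r4: issue@7 deps=(None,0) exec_start@7 write@9

Answer: 3 5 6 9 8 10 9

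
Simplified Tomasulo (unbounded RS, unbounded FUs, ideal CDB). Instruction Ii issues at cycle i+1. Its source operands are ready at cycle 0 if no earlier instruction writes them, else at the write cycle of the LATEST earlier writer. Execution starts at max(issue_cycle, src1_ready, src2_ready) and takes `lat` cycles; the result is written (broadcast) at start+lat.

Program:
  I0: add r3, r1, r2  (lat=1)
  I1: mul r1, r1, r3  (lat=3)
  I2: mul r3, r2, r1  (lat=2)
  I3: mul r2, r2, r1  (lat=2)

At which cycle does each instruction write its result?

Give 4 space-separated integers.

Answer: 2 5 7 7

Derivation:
I0 add r3: issue@1 deps=(None,None) exec_start@1 write@2
I1 mul r1: issue@2 deps=(None,0) exec_start@2 write@5
I2 mul r3: issue@3 deps=(None,1) exec_start@5 write@7
I3 mul r2: issue@4 deps=(None,1) exec_start@5 write@7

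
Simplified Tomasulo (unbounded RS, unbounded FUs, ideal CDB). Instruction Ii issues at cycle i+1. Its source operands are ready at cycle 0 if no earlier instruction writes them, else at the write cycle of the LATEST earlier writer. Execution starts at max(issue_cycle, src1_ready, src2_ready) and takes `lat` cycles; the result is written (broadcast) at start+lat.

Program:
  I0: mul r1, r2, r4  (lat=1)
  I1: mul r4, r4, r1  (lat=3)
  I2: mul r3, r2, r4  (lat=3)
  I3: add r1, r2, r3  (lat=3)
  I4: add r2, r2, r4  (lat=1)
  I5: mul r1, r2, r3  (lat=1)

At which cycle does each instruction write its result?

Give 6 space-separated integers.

Answer: 2 5 8 11 6 9

Derivation:
I0 mul r1: issue@1 deps=(None,None) exec_start@1 write@2
I1 mul r4: issue@2 deps=(None,0) exec_start@2 write@5
I2 mul r3: issue@3 deps=(None,1) exec_start@5 write@8
I3 add r1: issue@4 deps=(None,2) exec_start@8 write@11
I4 add r2: issue@5 deps=(None,1) exec_start@5 write@6
I5 mul r1: issue@6 deps=(4,2) exec_start@8 write@9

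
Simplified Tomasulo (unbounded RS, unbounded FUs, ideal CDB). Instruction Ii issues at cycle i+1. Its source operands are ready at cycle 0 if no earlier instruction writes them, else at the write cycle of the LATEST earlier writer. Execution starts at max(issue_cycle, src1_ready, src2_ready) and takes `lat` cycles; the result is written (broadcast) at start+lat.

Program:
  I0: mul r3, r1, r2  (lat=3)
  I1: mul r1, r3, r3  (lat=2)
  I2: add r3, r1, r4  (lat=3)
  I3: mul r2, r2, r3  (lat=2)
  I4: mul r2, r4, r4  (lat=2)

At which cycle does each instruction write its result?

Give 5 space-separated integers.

I0 mul r3: issue@1 deps=(None,None) exec_start@1 write@4
I1 mul r1: issue@2 deps=(0,0) exec_start@4 write@6
I2 add r3: issue@3 deps=(1,None) exec_start@6 write@9
I3 mul r2: issue@4 deps=(None,2) exec_start@9 write@11
I4 mul r2: issue@5 deps=(None,None) exec_start@5 write@7

Answer: 4 6 9 11 7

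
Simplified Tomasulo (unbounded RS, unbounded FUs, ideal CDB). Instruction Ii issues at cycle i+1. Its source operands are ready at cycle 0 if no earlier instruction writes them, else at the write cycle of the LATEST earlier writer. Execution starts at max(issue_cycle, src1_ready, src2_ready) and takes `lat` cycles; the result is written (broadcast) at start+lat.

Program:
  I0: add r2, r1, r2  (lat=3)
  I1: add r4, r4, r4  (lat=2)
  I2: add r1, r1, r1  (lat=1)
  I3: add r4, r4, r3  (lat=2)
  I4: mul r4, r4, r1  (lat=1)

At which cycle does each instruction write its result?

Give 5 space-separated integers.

Answer: 4 4 4 6 7

Derivation:
I0 add r2: issue@1 deps=(None,None) exec_start@1 write@4
I1 add r4: issue@2 deps=(None,None) exec_start@2 write@4
I2 add r1: issue@3 deps=(None,None) exec_start@3 write@4
I3 add r4: issue@4 deps=(1,None) exec_start@4 write@6
I4 mul r4: issue@5 deps=(3,2) exec_start@6 write@7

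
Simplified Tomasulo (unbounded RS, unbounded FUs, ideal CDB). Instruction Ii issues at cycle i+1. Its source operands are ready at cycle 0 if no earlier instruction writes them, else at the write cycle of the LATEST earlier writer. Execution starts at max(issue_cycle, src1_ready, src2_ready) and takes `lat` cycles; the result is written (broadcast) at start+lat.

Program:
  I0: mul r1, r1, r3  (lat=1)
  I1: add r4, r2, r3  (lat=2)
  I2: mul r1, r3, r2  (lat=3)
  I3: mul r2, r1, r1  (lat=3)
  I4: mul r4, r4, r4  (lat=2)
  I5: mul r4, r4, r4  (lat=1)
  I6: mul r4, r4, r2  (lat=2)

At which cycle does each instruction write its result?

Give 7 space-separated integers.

I0 mul r1: issue@1 deps=(None,None) exec_start@1 write@2
I1 add r4: issue@2 deps=(None,None) exec_start@2 write@4
I2 mul r1: issue@3 deps=(None,None) exec_start@3 write@6
I3 mul r2: issue@4 deps=(2,2) exec_start@6 write@9
I4 mul r4: issue@5 deps=(1,1) exec_start@5 write@7
I5 mul r4: issue@6 deps=(4,4) exec_start@7 write@8
I6 mul r4: issue@7 deps=(5,3) exec_start@9 write@11

Answer: 2 4 6 9 7 8 11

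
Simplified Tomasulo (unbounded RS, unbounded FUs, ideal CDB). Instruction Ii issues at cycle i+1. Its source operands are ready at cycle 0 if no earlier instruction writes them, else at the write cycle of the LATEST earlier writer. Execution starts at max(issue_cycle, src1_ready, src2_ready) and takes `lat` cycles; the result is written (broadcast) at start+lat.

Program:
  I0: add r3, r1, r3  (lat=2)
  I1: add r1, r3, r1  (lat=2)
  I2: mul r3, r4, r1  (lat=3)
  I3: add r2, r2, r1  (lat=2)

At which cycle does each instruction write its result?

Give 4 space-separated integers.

Answer: 3 5 8 7

Derivation:
I0 add r3: issue@1 deps=(None,None) exec_start@1 write@3
I1 add r1: issue@2 deps=(0,None) exec_start@3 write@5
I2 mul r3: issue@3 deps=(None,1) exec_start@5 write@8
I3 add r2: issue@4 deps=(None,1) exec_start@5 write@7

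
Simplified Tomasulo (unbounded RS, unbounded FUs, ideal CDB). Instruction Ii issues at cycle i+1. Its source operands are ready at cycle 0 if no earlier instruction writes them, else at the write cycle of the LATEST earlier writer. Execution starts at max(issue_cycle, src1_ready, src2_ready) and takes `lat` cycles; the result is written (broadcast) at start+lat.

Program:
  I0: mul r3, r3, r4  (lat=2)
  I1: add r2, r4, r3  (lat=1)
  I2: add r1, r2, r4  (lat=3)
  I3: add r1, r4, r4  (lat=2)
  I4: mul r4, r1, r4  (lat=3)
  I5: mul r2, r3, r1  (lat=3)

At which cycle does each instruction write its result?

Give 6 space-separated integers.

I0 mul r3: issue@1 deps=(None,None) exec_start@1 write@3
I1 add r2: issue@2 deps=(None,0) exec_start@3 write@4
I2 add r1: issue@3 deps=(1,None) exec_start@4 write@7
I3 add r1: issue@4 deps=(None,None) exec_start@4 write@6
I4 mul r4: issue@5 deps=(3,None) exec_start@6 write@9
I5 mul r2: issue@6 deps=(0,3) exec_start@6 write@9

Answer: 3 4 7 6 9 9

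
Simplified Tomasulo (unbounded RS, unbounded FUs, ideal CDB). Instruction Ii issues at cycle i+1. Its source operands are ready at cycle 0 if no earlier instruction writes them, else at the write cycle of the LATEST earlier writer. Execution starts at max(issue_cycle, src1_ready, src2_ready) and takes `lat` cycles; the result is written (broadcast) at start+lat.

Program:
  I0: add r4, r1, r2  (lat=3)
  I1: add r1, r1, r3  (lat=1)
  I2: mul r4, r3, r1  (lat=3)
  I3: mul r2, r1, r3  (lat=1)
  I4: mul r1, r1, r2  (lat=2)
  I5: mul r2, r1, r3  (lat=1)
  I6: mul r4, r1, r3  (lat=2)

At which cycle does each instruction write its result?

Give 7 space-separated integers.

I0 add r4: issue@1 deps=(None,None) exec_start@1 write@4
I1 add r1: issue@2 deps=(None,None) exec_start@2 write@3
I2 mul r4: issue@3 deps=(None,1) exec_start@3 write@6
I3 mul r2: issue@4 deps=(1,None) exec_start@4 write@5
I4 mul r1: issue@5 deps=(1,3) exec_start@5 write@7
I5 mul r2: issue@6 deps=(4,None) exec_start@7 write@8
I6 mul r4: issue@7 deps=(4,None) exec_start@7 write@9

Answer: 4 3 6 5 7 8 9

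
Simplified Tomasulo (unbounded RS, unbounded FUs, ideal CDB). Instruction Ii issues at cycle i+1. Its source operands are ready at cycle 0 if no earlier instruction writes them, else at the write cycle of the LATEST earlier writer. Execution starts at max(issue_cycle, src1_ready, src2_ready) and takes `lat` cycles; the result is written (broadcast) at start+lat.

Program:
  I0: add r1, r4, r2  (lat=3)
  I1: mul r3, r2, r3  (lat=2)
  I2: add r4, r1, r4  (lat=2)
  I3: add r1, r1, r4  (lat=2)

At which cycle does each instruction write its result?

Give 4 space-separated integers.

I0 add r1: issue@1 deps=(None,None) exec_start@1 write@4
I1 mul r3: issue@2 deps=(None,None) exec_start@2 write@4
I2 add r4: issue@3 deps=(0,None) exec_start@4 write@6
I3 add r1: issue@4 deps=(0,2) exec_start@6 write@8

Answer: 4 4 6 8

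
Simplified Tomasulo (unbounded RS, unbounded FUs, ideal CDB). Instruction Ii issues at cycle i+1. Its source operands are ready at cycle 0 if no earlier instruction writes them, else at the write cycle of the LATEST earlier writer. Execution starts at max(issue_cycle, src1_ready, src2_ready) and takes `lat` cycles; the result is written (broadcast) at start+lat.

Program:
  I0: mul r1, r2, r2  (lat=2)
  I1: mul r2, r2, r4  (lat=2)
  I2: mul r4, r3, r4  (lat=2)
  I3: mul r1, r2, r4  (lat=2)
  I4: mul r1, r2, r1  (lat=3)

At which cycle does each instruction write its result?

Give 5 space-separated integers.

Answer: 3 4 5 7 10

Derivation:
I0 mul r1: issue@1 deps=(None,None) exec_start@1 write@3
I1 mul r2: issue@2 deps=(None,None) exec_start@2 write@4
I2 mul r4: issue@3 deps=(None,None) exec_start@3 write@5
I3 mul r1: issue@4 deps=(1,2) exec_start@5 write@7
I4 mul r1: issue@5 deps=(1,3) exec_start@7 write@10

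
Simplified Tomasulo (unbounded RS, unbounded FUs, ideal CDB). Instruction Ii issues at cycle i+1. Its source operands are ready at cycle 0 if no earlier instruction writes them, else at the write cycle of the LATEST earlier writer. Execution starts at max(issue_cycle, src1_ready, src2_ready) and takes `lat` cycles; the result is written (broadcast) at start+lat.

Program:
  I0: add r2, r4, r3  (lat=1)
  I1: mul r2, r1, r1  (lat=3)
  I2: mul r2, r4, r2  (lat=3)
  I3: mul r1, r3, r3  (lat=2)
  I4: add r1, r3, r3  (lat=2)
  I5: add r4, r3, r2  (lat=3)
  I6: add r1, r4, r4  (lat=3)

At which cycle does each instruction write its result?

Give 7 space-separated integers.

Answer: 2 5 8 6 7 11 14

Derivation:
I0 add r2: issue@1 deps=(None,None) exec_start@1 write@2
I1 mul r2: issue@2 deps=(None,None) exec_start@2 write@5
I2 mul r2: issue@3 deps=(None,1) exec_start@5 write@8
I3 mul r1: issue@4 deps=(None,None) exec_start@4 write@6
I4 add r1: issue@5 deps=(None,None) exec_start@5 write@7
I5 add r4: issue@6 deps=(None,2) exec_start@8 write@11
I6 add r1: issue@7 deps=(5,5) exec_start@11 write@14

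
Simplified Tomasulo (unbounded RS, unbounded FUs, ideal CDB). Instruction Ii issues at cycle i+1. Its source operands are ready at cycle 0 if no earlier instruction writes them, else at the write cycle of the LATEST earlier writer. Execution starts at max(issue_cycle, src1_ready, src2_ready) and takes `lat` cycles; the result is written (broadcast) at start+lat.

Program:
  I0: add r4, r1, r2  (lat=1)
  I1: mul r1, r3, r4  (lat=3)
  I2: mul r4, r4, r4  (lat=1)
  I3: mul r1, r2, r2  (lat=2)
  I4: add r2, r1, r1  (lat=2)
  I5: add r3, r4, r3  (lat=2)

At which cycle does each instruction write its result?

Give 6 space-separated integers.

Answer: 2 5 4 6 8 8

Derivation:
I0 add r4: issue@1 deps=(None,None) exec_start@1 write@2
I1 mul r1: issue@2 deps=(None,0) exec_start@2 write@5
I2 mul r4: issue@3 deps=(0,0) exec_start@3 write@4
I3 mul r1: issue@4 deps=(None,None) exec_start@4 write@6
I4 add r2: issue@5 deps=(3,3) exec_start@6 write@8
I5 add r3: issue@6 deps=(2,None) exec_start@6 write@8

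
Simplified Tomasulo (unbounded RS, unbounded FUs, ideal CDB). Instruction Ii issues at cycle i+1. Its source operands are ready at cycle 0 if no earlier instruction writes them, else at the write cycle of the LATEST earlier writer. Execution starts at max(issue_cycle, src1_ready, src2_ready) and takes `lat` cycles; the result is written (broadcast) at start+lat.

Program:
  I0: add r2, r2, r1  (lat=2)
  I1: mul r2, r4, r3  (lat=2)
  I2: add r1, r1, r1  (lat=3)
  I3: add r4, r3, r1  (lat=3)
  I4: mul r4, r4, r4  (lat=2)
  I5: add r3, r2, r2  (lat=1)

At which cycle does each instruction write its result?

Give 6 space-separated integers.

I0 add r2: issue@1 deps=(None,None) exec_start@1 write@3
I1 mul r2: issue@2 deps=(None,None) exec_start@2 write@4
I2 add r1: issue@3 deps=(None,None) exec_start@3 write@6
I3 add r4: issue@4 deps=(None,2) exec_start@6 write@9
I4 mul r4: issue@5 deps=(3,3) exec_start@9 write@11
I5 add r3: issue@6 deps=(1,1) exec_start@6 write@7

Answer: 3 4 6 9 11 7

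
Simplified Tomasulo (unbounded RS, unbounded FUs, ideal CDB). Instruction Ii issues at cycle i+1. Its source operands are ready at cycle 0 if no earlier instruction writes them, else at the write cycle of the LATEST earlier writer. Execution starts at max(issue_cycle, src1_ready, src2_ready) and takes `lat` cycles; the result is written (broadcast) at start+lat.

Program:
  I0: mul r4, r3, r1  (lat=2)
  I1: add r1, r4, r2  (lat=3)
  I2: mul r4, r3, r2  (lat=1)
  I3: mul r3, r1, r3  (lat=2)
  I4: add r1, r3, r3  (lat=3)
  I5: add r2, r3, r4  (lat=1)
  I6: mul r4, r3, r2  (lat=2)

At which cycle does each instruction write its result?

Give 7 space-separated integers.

Answer: 3 6 4 8 11 9 11

Derivation:
I0 mul r4: issue@1 deps=(None,None) exec_start@1 write@3
I1 add r1: issue@2 deps=(0,None) exec_start@3 write@6
I2 mul r4: issue@3 deps=(None,None) exec_start@3 write@4
I3 mul r3: issue@4 deps=(1,None) exec_start@6 write@8
I4 add r1: issue@5 deps=(3,3) exec_start@8 write@11
I5 add r2: issue@6 deps=(3,2) exec_start@8 write@9
I6 mul r4: issue@7 deps=(3,5) exec_start@9 write@11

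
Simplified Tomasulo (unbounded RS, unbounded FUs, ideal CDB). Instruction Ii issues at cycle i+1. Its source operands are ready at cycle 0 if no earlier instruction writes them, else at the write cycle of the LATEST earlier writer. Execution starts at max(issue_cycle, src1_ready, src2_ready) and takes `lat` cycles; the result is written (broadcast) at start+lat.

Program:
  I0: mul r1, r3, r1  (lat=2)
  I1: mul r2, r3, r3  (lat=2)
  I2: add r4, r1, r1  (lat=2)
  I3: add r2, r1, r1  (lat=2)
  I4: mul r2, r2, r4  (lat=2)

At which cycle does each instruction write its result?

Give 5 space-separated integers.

Answer: 3 4 5 6 8

Derivation:
I0 mul r1: issue@1 deps=(None,None) exec_start@1 write@3
I1 mul r2: issue@2 deps=(None,None) exec_start@2 write@4
I2 add r4: issue@3 deps=(0,0) exec_start@3 write@5
I3 add r2: issue@4 deps=(0,0) exec_start@4 write@6
I4 mul r2: issue@5 deps=(3,2) exec_start@6 write@8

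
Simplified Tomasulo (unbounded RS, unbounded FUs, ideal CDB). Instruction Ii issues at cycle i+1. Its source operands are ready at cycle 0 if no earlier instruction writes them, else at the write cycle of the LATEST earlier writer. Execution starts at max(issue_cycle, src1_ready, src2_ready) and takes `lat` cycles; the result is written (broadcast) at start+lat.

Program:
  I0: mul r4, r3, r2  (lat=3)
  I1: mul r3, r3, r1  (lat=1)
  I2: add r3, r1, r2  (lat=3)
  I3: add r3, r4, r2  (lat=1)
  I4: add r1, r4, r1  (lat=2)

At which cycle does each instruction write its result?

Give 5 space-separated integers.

Answer: 4 3 6 5 7

Derivation:
I0 mul r4: issue@1 deps=(None,None) exec_start@1 write@4
I1 mul r3: issue@2 deps=(None,None) exec_start@2 write@3
I2 add r3: issue@3 deps=(None,None) exec_start@3 write@6
I3 add r3: issue@4 deps=(0,None) exec_start@4 write@5
I4 add r1: issue@5 deps=(0,None) exec_start@5 write@7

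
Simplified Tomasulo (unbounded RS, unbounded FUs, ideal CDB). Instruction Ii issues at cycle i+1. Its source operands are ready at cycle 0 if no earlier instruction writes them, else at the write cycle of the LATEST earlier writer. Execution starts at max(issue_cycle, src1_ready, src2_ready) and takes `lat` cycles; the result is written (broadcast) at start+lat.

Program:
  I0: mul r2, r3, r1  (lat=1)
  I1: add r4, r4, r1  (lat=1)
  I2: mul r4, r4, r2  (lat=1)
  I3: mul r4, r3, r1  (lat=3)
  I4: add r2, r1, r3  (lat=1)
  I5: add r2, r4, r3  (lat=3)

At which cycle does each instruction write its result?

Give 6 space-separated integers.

I0 mul r2: issue@1 deps=(None,None) exec_start@1 write@2
I1 add r4: issue@2 deps=(None,None) exec_start@2 write@3
I2 mul r4: issue@3 deps=(1,0) exec_start@3 write@4
I3 mul r4: issue@4 deps=(None,None) exec_start@4 write@7
I4 add r2: issue@5 deps=(None,None) exec_start@5 write@6
I5 add r2: issue@6 deps=(3,None) exec_start@7 write@10

Answer: 2 3 4 7 6 10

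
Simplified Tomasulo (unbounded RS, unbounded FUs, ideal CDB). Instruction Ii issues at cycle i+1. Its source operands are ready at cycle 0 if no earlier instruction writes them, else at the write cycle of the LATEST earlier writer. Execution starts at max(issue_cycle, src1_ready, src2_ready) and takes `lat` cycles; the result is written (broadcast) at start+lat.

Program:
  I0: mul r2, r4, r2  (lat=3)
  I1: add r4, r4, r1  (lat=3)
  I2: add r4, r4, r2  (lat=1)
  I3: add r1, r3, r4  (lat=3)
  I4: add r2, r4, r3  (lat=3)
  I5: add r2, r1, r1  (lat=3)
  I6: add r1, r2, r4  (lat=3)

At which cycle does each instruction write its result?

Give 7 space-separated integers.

I0 mul r2: issue@1 deps=(None,None) exec_start@1 write@4
I1 add r4: issue@2 deps=(None,None) exec_start@2 write@5
I2 add r4: issue@3 deps=(1,0) exec_start@5 write@6
I3 add r1: issue@4 deps=(None,2) exec_start@6 write@9
I4 add r2: issue@5 deps=(2,None) exec_start@6 write@9
I5 add r2: issue@6 deps=(3,3) exec_start@9 write@12
I6 add r1: issue@7 deps=(5,2) exec_start@12 write@15

Answer: 4 5 6 9 9 12 15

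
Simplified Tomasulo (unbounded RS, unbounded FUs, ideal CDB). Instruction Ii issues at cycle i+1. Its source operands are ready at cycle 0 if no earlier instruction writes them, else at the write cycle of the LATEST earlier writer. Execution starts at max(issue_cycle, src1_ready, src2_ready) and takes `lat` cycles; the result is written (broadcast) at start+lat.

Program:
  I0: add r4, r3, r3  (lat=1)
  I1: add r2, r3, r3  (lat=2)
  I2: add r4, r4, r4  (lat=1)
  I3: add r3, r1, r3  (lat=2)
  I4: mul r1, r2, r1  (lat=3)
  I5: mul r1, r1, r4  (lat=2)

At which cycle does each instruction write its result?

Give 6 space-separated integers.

I0 add r4: issue@1 deps=(None,None) exec_start@1 write@2
I1 add r2: issue@2 deps=(None,None) exec_start@2 write@4
I2 add r4: issue@3 deps=(0,0) exec_start@3 write@4
I3 add r3: issue@4 deps=(None,None) exec_start@4 write@6
I4 mul r1: issue@5 deps=(1,None) exec_start@5 write@8
I5 mul r1: issue@6 deps=(4,2) exec_start@8 write@10

Answer: 2 4 4 6 8 10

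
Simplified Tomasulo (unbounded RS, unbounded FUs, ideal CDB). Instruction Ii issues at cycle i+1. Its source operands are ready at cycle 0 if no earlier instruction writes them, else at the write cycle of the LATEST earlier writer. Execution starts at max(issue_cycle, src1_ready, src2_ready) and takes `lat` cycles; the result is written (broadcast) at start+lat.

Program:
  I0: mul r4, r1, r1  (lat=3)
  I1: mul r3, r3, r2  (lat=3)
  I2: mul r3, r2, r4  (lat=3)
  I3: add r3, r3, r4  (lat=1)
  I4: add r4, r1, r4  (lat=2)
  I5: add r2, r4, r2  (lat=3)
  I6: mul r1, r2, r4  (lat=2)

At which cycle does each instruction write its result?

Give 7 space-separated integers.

Answer: 4 5 7 8 7 10 12

Derivation:
I0 mul r4: issue@1 deps=(None,None) exec_start@1 write@4
I1 mul r3: issue@2 deps=(None,None) exec_start@2 write@5
I2 mul r3: issue@3 deps=(None,0) exec_start@4 write@7
I3 add r3: issue@4 deps=(2,0) exec_start@7 write@8
I4 add r4: issue@5 deps=(None,0) exec_start@5 write@7
I5 add r2: issue@6 deps=(4,None) exec_start@7 write@10
I6 mul r1: issue@7 deps=(5,4) exec_start@10 write@12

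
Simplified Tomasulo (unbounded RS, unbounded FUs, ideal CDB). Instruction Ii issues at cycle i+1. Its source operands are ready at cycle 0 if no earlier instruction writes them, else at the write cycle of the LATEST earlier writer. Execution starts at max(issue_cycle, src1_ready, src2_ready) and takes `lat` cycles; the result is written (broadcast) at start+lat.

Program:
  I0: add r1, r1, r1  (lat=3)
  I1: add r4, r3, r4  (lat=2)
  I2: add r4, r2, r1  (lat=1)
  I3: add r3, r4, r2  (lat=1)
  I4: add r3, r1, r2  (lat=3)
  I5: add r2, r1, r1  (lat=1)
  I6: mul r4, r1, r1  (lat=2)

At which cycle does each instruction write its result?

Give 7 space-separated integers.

I0 add r1: issue@1 deps=(None,None) exec_start@1 write@4
I1 add r4: issue@2 deps=(None,None) exec_start@2 write@4
I2 add r4: issue@3 deps=(None,0) exec_start@4 write@5
I3 add r3: issue@4 deps=(2,None) exec_start@5 write@6
I4 add r3: issue@5 deps=(0,None) exec_start@5 write@8
I5 add r2: issue@6 deps=(0,0) exec_start@6 write@7
I6 mul r4: issue@7 deps=(0,0) exec_start@7 write@9

Answer: 4 4 5 6 8 7 9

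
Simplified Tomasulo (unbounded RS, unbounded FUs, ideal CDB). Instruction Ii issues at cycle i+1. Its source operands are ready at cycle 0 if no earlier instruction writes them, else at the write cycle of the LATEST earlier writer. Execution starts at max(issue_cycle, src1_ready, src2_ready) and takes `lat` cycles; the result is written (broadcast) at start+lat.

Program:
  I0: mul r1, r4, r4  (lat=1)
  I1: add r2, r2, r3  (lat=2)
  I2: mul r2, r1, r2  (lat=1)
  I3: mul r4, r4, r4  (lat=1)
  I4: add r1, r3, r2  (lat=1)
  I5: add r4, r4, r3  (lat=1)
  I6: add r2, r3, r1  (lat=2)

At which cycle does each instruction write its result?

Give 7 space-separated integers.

I0 mul r1: issue@1 deps=(None,None) exec_start@1 write@2
I1 add r2: issue@2 deps=(None,None) exec_start@2 write@4
I2 mul r2: issue@3 deps=(0,1) exec_start@4 write@5
I3 mul r4: issue@4 deps=(None,None) exec_start@4 write@5
I4 add r1: issue@5 deps=(None,2) exec_start@5 write@6
I5 add r4: issue@6 deps=(3,None) exec_start@6 write@7
I6 add r2: issue@7 deps=(None,4) exec_start@7 write@9

Answer: 2 4 5 5 6 7 9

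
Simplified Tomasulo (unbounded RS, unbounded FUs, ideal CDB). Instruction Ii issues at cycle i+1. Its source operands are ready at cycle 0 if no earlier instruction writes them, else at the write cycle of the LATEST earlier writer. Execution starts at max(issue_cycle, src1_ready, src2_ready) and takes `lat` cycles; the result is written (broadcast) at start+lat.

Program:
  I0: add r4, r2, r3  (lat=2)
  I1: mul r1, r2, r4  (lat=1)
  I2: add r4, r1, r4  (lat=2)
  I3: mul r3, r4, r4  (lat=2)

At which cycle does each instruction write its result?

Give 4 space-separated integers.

Answer: 3 4 6 8

Derivation:
I0 add r4: issue@1 deps=(None,None) exec_start@1 write@3
I1 mul r1: issue@2 deps=(None,0) exec_start@3 write@4
I2 add r4: issue@3 deps=(1,0) exec_start@4 write@6
I3 mul r3: issue@4 deps=(2,2) exec_start@6 write@8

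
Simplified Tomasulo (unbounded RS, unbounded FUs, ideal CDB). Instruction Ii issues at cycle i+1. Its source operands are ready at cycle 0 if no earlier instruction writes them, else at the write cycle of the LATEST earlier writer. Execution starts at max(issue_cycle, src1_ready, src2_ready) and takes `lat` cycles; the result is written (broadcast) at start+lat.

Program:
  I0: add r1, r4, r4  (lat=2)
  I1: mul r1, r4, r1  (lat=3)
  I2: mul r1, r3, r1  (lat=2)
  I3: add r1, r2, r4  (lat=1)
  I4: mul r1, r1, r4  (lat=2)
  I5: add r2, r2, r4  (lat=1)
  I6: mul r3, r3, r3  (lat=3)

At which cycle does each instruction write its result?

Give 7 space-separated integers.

I0 add r1: issue@1 deps=(None,None) exec_start@1 write@3
I1 mul r1: issue@2 deps=(None,0) exec_start@3 write@6
I2 mul r1: issue@3 deps=(None,1) exec_start@6 write@8
I3 add r1: issue@4 deps=(None,None) exec_start@4 write@5
I4 mul r1: issue@5 deps=(3,None) exec_start@5 write@7
I5 add r2: issue@6 deps=(None,None) exec_start@6 write@7
I6 mul r3: issue@7 deps=(None,None) exec_start@7 write@10

Answer: 3 6 8 5 7 7 10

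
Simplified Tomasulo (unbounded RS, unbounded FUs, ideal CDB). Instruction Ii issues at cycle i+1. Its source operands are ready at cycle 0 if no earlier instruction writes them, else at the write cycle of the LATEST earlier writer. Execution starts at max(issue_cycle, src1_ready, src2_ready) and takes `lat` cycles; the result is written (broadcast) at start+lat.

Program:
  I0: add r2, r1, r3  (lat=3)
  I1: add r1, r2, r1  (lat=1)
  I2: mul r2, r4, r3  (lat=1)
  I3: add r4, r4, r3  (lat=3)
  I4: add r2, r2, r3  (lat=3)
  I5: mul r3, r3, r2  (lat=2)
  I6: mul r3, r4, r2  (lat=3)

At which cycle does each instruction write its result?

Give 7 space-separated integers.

Answer: 4 5 4 7 8 10 11

Derivation:
I0 add r2: issue@1 deps=(None,None) exec_start@1 write@4
I1 add r1: issue@2 deps=(0,None) exec_start@4 write@5
I2 mul r2: issue@3 deps=(None,None) exec_start@3 write@4
I3 add r4: issue@4 deps=(None,None) exec_start@4 write@7
I4 add r2: issue@5 deps=(2,None) exec_start@5 write@8
I5 mul r3: issue@6 deps=(None,4) exec_start@8 write@10
I6 mul r3: issue@7 deps=(3,4) exec_start@8 write@11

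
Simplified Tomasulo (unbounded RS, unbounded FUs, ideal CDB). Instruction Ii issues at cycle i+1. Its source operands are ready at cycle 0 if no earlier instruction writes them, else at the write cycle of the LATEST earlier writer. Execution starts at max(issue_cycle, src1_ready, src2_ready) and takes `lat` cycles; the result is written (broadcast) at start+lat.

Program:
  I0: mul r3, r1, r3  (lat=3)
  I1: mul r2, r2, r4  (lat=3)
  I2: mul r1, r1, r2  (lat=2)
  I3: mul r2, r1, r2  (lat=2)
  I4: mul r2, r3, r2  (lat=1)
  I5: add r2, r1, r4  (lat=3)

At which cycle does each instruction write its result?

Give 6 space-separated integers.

I0 mul r3: issue@1 deps=(None,None) exec_start@1 write@4
I1 mul r2: issue@2 deps=(None,None) exec_start@2 write@5
I2 mul r1: issue@3 deps=(None,1) exec_start@5 write@7
I3 mul r2: issue@4 deps=(2,1) exec_start@7 write@9
I4 mul r2: issue@5 deps=(0,3) exec_start@9 write@10
I5 add r2: issue@6 deps=(2,None) exec_start@7 write@10

Answer: 4 5 7 9 10 10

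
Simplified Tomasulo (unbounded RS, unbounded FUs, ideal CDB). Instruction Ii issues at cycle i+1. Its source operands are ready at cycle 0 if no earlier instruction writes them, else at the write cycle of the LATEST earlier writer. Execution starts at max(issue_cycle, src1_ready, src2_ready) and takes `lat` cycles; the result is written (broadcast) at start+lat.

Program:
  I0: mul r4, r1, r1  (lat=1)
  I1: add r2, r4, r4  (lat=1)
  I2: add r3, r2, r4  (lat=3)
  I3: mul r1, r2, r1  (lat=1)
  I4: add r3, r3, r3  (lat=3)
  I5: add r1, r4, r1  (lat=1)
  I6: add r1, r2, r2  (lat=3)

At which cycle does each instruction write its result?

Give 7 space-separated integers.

Answer: 2 3 6 5 9 7 10

Derivation:
I0 mul r4: issue@1 deps=(None,None) exec_start@1 write@2
I1 add r2: issue@2 deps=(0,0) exec_start@2 write@3
I2 add r3: issue@3 deps=(1,0) exec_start@3 write@6
I3 mul r1: issue@4 deps=(1,None) exec_start@4 write@5
I4 add r3: issue@5 deps=(2,2) exec_start@6 write@9
I5 add r1: issue@6 deps=(0,3) exec_start@6 write@7
I6 add r1: issue@7 deps=(1,1) exec_start@7 write@10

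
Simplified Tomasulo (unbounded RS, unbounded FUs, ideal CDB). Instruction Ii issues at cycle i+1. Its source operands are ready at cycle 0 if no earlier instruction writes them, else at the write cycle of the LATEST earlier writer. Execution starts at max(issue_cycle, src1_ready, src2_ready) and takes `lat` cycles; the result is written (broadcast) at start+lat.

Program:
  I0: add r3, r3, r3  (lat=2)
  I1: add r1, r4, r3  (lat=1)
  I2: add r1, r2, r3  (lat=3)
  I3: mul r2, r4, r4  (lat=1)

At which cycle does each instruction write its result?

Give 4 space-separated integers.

Answer: 3 4 6 5

Derivation:
I0 add r3: issue@1 deps=(None,None) exec_start@1 write@3
I1 add r1: issue@2 deps=(None,0) exec_start@3 write@4
I2 add r1: issue@3 deps=(None,0) exec_start@3 write@6
I3 mul r2: issue@4 deps=(None,None) exec_start@4 write@5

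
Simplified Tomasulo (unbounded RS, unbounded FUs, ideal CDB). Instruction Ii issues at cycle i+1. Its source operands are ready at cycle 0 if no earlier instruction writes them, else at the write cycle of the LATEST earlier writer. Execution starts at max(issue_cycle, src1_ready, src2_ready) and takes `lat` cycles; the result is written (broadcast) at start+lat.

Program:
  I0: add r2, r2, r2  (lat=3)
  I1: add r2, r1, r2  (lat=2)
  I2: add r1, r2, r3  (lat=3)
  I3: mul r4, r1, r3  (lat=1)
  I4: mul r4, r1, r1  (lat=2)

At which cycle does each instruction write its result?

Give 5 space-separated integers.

Answer: 4 6 9 10 11

Derivation:
I0 add r2: issue@1 deps=(None,None) exec_start@1 write@4
I1 add r2: issue@2 deps=(None,0) exec_start@4 write@6
I2 add r1: issue@3 deps=(1,None) exec_start@6 write@9
I3 mul r4: issue@4 deps=(2,None) exec_start@9 write@10
I4 mul r4: issue@5 deps=(2,2) exec_start@9 write@11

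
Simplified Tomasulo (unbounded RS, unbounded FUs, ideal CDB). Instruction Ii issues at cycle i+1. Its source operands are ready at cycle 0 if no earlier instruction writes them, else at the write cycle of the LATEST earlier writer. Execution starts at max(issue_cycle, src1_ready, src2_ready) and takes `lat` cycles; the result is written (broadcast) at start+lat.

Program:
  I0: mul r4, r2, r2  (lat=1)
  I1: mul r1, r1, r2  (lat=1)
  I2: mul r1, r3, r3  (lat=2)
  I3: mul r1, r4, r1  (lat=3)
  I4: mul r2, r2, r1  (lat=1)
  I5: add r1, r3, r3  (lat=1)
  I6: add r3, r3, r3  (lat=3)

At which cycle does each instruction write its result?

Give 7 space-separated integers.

Answer: 2 3 5 8 9 7 10

Derivation:
I0 mul r4: issue@1 deps=(None,None) exec_start@1 write@2
I1 mul r1: issue@2 deps=(None,None) exec_start@2 write@3
I2 mul r1: issue@3 deps=(None,None) exec_start@3 write@5
I3 mul r1: issue@4 deps=(0,2) exec_start@5 write@8
I4 mul r2: issue@5 deps=(None,3) exec_start@8 write@9
I5 add r1: issue@6 deps=(None,None) exec_start@6 write@7
I6 add r3: issue@7 deps=(None,None) exec_start@7 write@10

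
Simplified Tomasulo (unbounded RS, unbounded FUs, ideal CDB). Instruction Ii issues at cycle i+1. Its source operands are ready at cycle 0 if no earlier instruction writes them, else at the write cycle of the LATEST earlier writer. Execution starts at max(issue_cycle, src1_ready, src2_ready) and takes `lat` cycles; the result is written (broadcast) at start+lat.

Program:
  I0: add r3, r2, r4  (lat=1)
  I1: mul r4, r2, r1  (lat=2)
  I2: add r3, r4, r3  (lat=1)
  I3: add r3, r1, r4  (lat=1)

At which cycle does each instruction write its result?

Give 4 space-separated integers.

Answer: 2 4 5 5

Derivation:
I0 add r3: issue@1 deps=(None,None) exec_start@1 write@2
I1 mul r4: issue@2 deps=(None,None) exec_start@2 write@4
I2 add r3: issue@3 deps=(1,0) exec_start@4 write@5
I3 add r3: issue@4 deps=(None,1) exec_start@4 write@5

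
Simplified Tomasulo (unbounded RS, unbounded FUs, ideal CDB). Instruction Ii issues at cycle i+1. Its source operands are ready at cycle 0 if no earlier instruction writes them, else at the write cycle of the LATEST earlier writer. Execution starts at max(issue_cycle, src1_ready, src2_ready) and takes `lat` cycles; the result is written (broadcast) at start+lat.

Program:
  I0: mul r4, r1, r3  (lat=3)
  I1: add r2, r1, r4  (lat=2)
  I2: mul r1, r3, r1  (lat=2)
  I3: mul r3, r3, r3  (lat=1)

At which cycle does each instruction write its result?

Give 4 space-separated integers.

Answer: 4 6 5 5

Derivation:
I0 mul r4: issue@1 deps=(None,None) exec_start@1 write@4
I1 add r2: issue@2 deps=(None,0) exec_start@4 write@6
I2 mul r1: issue@3 deps=(None,None) exec_start@3 write@5
I3 mul r3: issue@4 deps=(None,None) exec_start@4 write@5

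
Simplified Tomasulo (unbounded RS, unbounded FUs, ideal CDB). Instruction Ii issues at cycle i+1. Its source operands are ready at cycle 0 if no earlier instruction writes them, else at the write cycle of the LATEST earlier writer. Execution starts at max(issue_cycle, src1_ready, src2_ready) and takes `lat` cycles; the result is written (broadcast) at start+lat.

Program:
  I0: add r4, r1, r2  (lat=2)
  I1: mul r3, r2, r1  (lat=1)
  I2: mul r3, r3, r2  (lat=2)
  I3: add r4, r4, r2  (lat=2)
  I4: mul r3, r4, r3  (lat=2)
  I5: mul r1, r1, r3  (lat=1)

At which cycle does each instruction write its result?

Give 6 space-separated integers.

I0 add r4: issue@1 deps=(None,None) exec_start@1 write@3
I1 mul r3: issue@2 deps=(None,None) exec_start@2 write@3
I2 mul r3: issue@3 deps=(1,None) exec_start@3 write@5
I3 add r4: issue@4 deps=(0,None) exec_start@4 write@6
I4 mul r3: issue@5 deps=(3,2) exec_start@6 write@8
I5 mul r1: issue@6 deps=(None,4) exec_start@8 write@9

Answer: 3 3 5 6 8 9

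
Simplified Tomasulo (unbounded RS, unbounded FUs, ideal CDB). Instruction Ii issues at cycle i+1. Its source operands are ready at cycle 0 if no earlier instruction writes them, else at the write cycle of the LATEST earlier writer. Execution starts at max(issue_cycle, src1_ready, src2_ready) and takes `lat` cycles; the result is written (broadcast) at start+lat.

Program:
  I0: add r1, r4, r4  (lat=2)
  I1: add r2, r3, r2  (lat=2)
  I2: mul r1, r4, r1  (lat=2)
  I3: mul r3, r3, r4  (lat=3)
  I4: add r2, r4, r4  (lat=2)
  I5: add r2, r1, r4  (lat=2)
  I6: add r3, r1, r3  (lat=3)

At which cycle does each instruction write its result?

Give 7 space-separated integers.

Answer: 3 4 5 7 7 8 10

Derivation:
I0 add r1: issue@1 deps=(None,None) exec_start@1 write@3
I1 add r2: issue@2 deps=(None,None) exec_start@2 write@4
I2 mul r1: issue@3 deps=(None,0) exec_start@3 write@5
I3 mul r3: issue@4 deps=(None,None) exec_start@4 write@7
I4 add r2: issue@5 deps=(None,None) exec_start@5 write@7
I5 add r2: issue@6 deps=(2,None) exec_start@6 write@8
I6 add r3: issue@7 deps=(2,3) exec_start@7 write@10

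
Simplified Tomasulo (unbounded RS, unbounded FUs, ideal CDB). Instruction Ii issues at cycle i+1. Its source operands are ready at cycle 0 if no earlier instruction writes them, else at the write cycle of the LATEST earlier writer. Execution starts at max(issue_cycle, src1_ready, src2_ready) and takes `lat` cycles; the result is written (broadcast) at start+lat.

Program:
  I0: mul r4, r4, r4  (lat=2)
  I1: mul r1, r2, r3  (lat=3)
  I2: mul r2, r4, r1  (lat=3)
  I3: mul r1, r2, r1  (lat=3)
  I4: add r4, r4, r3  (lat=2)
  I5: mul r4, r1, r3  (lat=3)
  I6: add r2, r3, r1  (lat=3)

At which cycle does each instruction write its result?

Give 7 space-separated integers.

Answer: 3 5 8 11 7 14 14

Derivation:
I0 mul r4: issue@1 deps=(None,None) exec_start@1 write@3
I1 mul r1: issue@2 deps=(None,None) exec_start@2 write@5
I2 mul r2: issue@3 deps=(0,1) exec_start@5 write@8
I3 mul r1: issue@4 deps=(2,1) exec_start@8 write@11
I4 add r4: issue@5 deps=(0,None) exec_start@5 write@7
I5 mul r4: issue@6 deps=(3,None) exec_start@11 write@14
I6 add r2: issue@7 deps=(None,3) exec_start@11 write@14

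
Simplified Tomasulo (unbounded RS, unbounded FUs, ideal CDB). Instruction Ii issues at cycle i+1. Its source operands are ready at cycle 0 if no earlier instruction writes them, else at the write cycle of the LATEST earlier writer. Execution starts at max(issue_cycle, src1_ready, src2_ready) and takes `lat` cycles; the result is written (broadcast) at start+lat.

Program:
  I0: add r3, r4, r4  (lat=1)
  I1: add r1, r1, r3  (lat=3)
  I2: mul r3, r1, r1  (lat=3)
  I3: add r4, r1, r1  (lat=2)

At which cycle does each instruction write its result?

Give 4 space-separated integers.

Answer: 2 5 8 7

Derivation:
I0 add r3: issue@1 deps=(None,None) exec_start@1 write@2
I1 add r1: issue@2 deps=(None,0) exec_start@2 write@5
I2 mul r3: issue@3 deps=(1,1) exec_start@5 write@8
I3 add r4: issue@4 deps=(1,1) exec_start@5 write@7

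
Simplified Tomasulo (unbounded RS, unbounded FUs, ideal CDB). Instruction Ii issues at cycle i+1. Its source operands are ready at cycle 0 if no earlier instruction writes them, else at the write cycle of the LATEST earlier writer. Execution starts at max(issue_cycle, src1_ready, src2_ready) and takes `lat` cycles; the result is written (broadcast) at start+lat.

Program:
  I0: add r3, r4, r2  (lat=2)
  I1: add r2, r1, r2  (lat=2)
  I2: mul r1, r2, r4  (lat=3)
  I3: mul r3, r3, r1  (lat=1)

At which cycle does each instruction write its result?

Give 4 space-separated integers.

I0 add r3: issue@1 deps=(None,None) exec_start@1 write@3
I1 add r2: issue@2 deps=(None,None) exec_start@2 write@4
I2 mul r1: issue@3 deps=(1,None) exec_start@4 write@7
I3 mul r3: issue@4 deps=(0,2) exec_start@7 write@8

Answer: 3 4 7 8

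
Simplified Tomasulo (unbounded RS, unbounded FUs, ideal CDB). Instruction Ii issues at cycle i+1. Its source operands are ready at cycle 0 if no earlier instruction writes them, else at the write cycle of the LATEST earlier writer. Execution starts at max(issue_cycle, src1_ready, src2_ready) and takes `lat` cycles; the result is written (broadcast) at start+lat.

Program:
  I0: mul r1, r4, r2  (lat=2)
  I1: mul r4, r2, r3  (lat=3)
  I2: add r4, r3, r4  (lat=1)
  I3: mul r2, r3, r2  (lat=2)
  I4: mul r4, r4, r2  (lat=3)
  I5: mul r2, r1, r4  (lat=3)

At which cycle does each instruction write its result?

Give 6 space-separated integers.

Answer: 3 5 6 6 9 12

Derivation:
I0 mul r1: issue@1 deps=(None,None) exec_start@1 write@3
I1 mul r4: issue@2 deps=(None,None) exec_start@2 write@5
I2 add r4: issue@3 deps=(None,1) exec_start@5 write@6
I3 mul r2: issue@4 deps=(None,None) exec_start@4 write@6
I4 mul r4: issue@5 deps=(2,3) exec_start@6 write@9
I5 mul r2: issue@6 deps=(0,4) exec_start@9 write@12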